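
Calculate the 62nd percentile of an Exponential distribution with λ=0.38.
2.5463

We have X ~ Exponential(λ=0.38).

We want to find x such that P(X ≤ x) = 0.62.

This is the 62nd percentile, which means 62% of values fall below this point.

Using the inverse CDF (quantile function):
x = F⁻¹(0.62) = 2.5463

Verification: P(X ≤ 2.5463) = 0.62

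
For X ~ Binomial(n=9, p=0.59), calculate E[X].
5.3100

We have X ~ Binomial(n=9, p=0.59).

For a Binomial distribution with n=9, p=0.59:
E[X] = 5.3100

This is the expected (average) value of X.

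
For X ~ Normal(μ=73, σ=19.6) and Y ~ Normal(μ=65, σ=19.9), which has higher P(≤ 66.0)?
Y has higher probability (P(Y ≤ 66.0) = 0.5200 > P(X ≤ 66.0) = 0.3605)

Compute P(≤ 66.0) for each distribution:

X ~ Normal(μ=73, σ=19.6):
P(X ≤ 66.0) = 0.3605

Y ~ Normal(μ=65, σ=19.9):
P(Y ≤ 66.0) = 0.5200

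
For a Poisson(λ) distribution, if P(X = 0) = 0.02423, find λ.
λ = 3.7202

For a Poisson(λ) distribution, the PMF at 0 is:
P(X = 0) = λ^0 e^(-λ) / 0! = e^(-λ)

Given P(X = 0) = 0.02423:
e^(-λ) = 0.02423
-λ = ln(0.02423)
λ = -ln(0.02423) = 3.7202

Verification: e^(-3.7202) = 0.02423 ✓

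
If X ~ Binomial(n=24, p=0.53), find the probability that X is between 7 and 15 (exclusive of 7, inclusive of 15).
0.856793

We have X ~ Binomial(n=24, p=0.53).

To find P(7 < X ≤ 15), we use:
P(7 < X ≤ 15) = P(X ≤ 15) - P(X ≤ 7)
                 = F(15) - F(7)
                 = 0.872686 - 0.015893
                 = 0.856793

So there's approximately a 85.7% chance that X falls in this range.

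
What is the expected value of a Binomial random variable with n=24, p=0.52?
12.4800

We have X ~ Binomial(n=24, p=0.52).

For a Binomial distribution with n=24, p=0.52:
E[X] = 12.4800

This is the expected (average) value of X.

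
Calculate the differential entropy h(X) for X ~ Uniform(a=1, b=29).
3.3322 nats

We have X ~ Uniform(a=1, b=29).

The differential entropy measures the uncertainty or information content of the distribution.

For a Uniform distribution with a=1, b=29:
h(X) = 3.3322 nats

(In bits, this would be 4.8074 bits.)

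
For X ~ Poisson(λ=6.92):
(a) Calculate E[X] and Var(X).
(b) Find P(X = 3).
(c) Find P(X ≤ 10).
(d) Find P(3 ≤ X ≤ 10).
(a) E[X] = 6.9200, Var(X) = 6.9200
(b) P(X = 3) = 0.054557
(c) P(X ≤ 10) = 0.907060
(d) P(3 ≤ X ≤ 10) = 0.875585

We have X ~ Poisson(λ=6.92).

(a) Moments:
E[X] = 6.9200
Var(X) = 6.9200
σ = √Var(X) = 2.6306

(b) Point probability using PMF:
P(X = 3) = 0.054557

(c) Cumulative probability using CDF:
P(X ≤ 10) = F(10) = 0.907060

(d) Range probability:
P(3 ≤ X ≤ 10) = P(X ≤ 10) - P(X ≤ 2)
                   = F(10) - F(2)
                   = 0.907060 - 0.031475
                   = 0.875585

This means approximately 87.6% of outcomes fall in the interval [3, 10].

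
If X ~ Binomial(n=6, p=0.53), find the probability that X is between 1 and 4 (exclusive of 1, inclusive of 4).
0.776194

We have X ~ Binomial(n=6, p=0.53).

To find P(1 < X ≤ 4), we use:
P(1 < X ≤ 4) = P(X ≤ 4) - P(X ≤ 1)
                 = F(4) - F(1)
                 = 0.859905 - 0.083711
                 = 0.776194

So there's approximately a 77.6% chance that X falls in this range.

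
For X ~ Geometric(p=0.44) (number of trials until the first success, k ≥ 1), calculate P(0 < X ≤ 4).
0.901655

We have X ~ Geometric(p=0.44) (number of trials until the first success, k ≥ 1).

To find P(0 < X ≤ 4), we use:
P(0 < X ≤ 4) = P(X ≤ 4) - P(X ≤ 0)
                 = F(4) - F(0)
                 = 0.901655 - 0.000000
                 = 0.901655

So there's approximately a 90.2% chance that X falls in this range.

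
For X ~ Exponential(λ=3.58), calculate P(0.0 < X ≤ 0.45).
0.800312

We have X ~ Exponential(λ=3.58).

To find P(0.0 < X ≤ 0.45), we use:
P(0.0 < X ≤ 0.45) = P(X ≤ 0.45) - P(X ≤ 0.0)
                 = F(0.45) - F(0.0)
                 = 0.800312 - 0.000000
                 = 0.800312

So there's approximately a 80.0% chance that X falls in this range.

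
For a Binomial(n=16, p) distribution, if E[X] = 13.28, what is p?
p = 0.83

For a Binomial(n, p) distribution:
E[X] = n × p

Given n = 16 and E[X] = 13.28:
13.28 = 16 × p
p = 13.28 / 16 = 0.83

Verification: Binomial(16, 0.83) has E[X] = 13.28 ✓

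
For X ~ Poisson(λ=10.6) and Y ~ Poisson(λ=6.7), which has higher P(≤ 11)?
Y has higher probability (P(Y ≤ 11) = 0.9591 > P(X ≤ 11) = 0.6269)

Compute P(≤ 11) for each distribution:

X ~ Poisson(λ=10.6):
P(X ≤ 11) = 0.6269

Y ~ Poisson(λ=6.7):
P(Y ≤ 11) = 0.9591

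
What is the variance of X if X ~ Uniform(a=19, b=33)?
16.3333

We have X ~ Uniform(a=19, b=33).

For a Uniform distribution with a=19, b=33:
Var(X) = 16.3333

The variance measures the spread of the distribution around the mean.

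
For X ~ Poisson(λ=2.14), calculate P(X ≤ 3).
0.831019

We have X ~ Poisson(λ=2.14).

The CDF gives us P(X ≤ k).

Using the CDF:
P(X ≤ 3) = 0.831019

This means there's approximately a 83.1% chance that X is at most 3.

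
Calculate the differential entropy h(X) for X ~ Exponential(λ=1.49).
0.6012 nats

We have X ~ Exponential(λ=1.49).

The differential entropy measures the uncertainty or information content of the distribution.

For an Exponential distribution with λ=1.49:
h(X) = 0.6012 nats

(In bits, this would be 0.8674 bits.)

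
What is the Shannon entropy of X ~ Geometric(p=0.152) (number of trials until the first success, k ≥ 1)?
2.8037 nats

We have X ~ Geometric(p=0.152) (number of trials until the first success, k ≥ 1).

The Shannon entropy measures the uncertainty or information content of the distribution.

For a Geometric distribution with p=0.152 (number of trials until the first success, k ≥ 1):
H(X) = 2.8037 nats

(In bits, this would be 4.0449 bits.)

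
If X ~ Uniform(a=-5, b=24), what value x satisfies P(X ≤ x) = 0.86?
19.9400

We have X ~ Uniform(a=-5, b=24).

We want to find x such that P(X ≤ x) = 0.86.

This is the 86th percentile, which means 86% of values fall below this point.

Using the inverse CDF (quantile function):
x = F⁻¹(0.86) = 19.9400

Verification: P(X ≤ 19.9400) = 0.86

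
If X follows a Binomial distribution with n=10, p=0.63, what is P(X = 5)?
0.173425

We have X ~ Binomial(n=10, p=0.63).

For a Binomial distribution, the PMF gives us the probability of each outcome.

Using the PMF formula:
P(X = 5) = 0.173425

Rounded to 4 decimal places: 0.1734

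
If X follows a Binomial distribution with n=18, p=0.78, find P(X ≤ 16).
0.930596

We have X ~ Binomial(n=18, p=0.78).

The CDF gives us P(X ≤ k).

Using the CDF:
P(X ≤ 16) = 0.930596

This means there's approximately a 93.1% chance that X is at most 16.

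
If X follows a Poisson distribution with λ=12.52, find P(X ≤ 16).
0.868039

We have X ~ Poisson(λ=12.52).

The CDF gives us P(X ≤ k).

Using the CDF:
P(X ≤ 16) = 0.868039

This means there's approximately a 86.8% chance that X is at most 16.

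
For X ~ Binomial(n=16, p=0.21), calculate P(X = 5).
0.133437

We have X ~ Binomial(n=16, p=0.21).

For a Binomial distribution, the PMF gives us the probability of each outcome.

Using the PMF formula:
P(X = 5) = 0.133437

Rounded to 4 decimal places: 0.1334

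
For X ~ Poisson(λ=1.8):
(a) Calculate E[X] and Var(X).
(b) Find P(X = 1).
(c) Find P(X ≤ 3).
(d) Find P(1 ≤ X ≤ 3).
(a) E[X] = 1.8000, Var(X) = 1.8000
(b) P(X = 1) = 0.297538
(c) P(X ≤ 3) = 0.891292
(d) P(1 ≤ X ≤ 3) = 0.725993

We have X ~ Poisson(λ=1.8).

(a) Moments:
E[X] = 1.8000
Var(X) = 1.8000
σ = √Var(X) = 1.3416

(b) Point probability using PMF:
P(X = 1) = 0.297538

(c) Cumulative probability using CDF:
P(X ≤ 3) = F(3) = 0.891292

(d) Range probability:
P(1 ≤ X ≤ 3) = P(X ≤ 3) - P(X ≤ 0)
                   = F(3) - F(0)
                   = 0.891292 - 0.165299
                   = 0.725993

This means approximately 72.6% of outcomes fall in the interval [1, 3].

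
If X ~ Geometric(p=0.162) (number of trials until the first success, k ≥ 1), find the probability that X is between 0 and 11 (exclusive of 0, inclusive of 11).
0.856885

We have X ~ Geometric(p=0.162) (number of trials until the first success, k ≥ 1).

To find P(0 < X ≤ 11), we use:
P(0 < X ≤ 11) = P(X ≤ 11) - P(X ≤ 0)
                 = F(11) - F(0)
                 = 0.856885 - 0.000000
                 = 0.856885

So there's approximately a 85.7% chance that X falls in this range.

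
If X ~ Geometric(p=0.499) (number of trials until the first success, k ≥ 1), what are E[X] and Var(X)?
E[X] = 2.0040, Var(X) = 2.0120

We have X ~ Geometric(p=0.499) (number of trials until the first success, k ≥ 1).

For a Geometric distribution with p=0.499 (number of trials until the first success, k ≥ 1):

Expected value:
E[X] = 2.0040

Variance:
Var(X) = 2.0120

Standard deviation:
σ = √Var(X) = 1.4185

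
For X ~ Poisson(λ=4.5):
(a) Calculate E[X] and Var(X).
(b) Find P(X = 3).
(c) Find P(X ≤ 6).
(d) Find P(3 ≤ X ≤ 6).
(a) E[X] = 4.5000, Var(X) = 4.5000
(b) P(X = 3) = 0.168718
(c) P(X ≤ 6) = 0.831051
(d) P(3 ≤ X ≤ 6) = 0.657473

We have X ~ Poisson(λ=4.5).

(a) Moments:
E[X] = 4.5000
Var(X) = 4.5000
σ = √Var(X) = 2.1213

(b) Point probability using PMF:
P(X = 3) = 0.168718

(c) Cumulative probability using CDF:
P(X ≤ 6) = F(6) = 0.831051

(d) Range probability:
P(3 ≤ X ≤ 6) = P(X ≤ 6) - P(X ≤ 2)
                   = F(6) - F(2)
                   = 0.831051 - 0.173578
                   = 0.657473

This means approximately 65.7% of outcomes fall in the interval [3, 6].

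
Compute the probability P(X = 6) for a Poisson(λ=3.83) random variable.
0.095173

We have X ~ Poisson(λ=3.83).

For a Poisson distribution, the PMF gives us the probability of each outcome.

Using the PMF formula:
P(X = 6) = 0.095173

Rounded to 4 decimal places: 0.0952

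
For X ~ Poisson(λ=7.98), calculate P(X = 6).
0.122748

We have X ~ Poisson(λ=7.98).

For a Poisson distribution, the PMF gives us the probability of each outcome.

Using the PMF formula:
P(X = 6) = 0.122748

Rounded to 4 decimal places: 0.1227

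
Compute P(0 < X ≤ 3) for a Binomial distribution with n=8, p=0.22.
0.786503

We have X ~ Binomial(n=8, p=0.22).

To find P(0 < X ≤ 3), we use:
P(0 < X ≤ 3) = P(X ≤ 3) - P(X ≤ 0)
                 = F(3) - F(0)
                 = 0.923515 - 0.137011
                 = 0.786503

So there's approximately a 78.7% chance that X falls in this range.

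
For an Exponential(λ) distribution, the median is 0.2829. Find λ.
λ = 2.4501

For X ~ Exponential(λ), the CDF is F(x) = 1 - e^(-λx).
The median m satisfies F(m) = 0.5:
1 - e^(-λm) = 0.5
e^(-λm) = 0.5
λm = ln(2)
m = ln(2) / λ

Given m = 0.2829:
λ = ln(2) / 0.2829 = 0.693147 / 0.2829 = 2.4501

Verification: ln(2) / 2.4501 = 0.2829 ✓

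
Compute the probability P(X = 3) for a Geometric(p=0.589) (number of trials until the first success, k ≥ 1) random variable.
0.099494

We have X ~ Geometric(p=0.589) (number of trials until the first success, k ≥ 1).

For a Geometric distribution, the PMF gives us the probability of each outcome.

Using the PMF formula:
P(X = 3) = 0.099494

Rounded to 4 decimal places: 0.0995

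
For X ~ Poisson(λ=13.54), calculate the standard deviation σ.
3.6797

We have X ~ Poisson(λ=13.54).

For a Poisson distribution with λ=13.54:
σ = √Var(X) = 3.6797

The standard deviation is the square root of the variance.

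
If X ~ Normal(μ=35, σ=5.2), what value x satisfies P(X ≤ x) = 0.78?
39.0154

We have X ~ Normal(μ=35, σ=5.2).

We want to find x such that P(X ≤ x) = 0.78.

This is the 78th percentile, which means 78% of values fall below this point.

Using the inverse CDF (quantile function):
x = F⁻¹(0.78) = 39.0154

Verification: P(X ≤ 39.0154) = 0.78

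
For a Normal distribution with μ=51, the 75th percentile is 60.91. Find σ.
σ = 14.6926

For X ~ Normal(μ, σ), the p-th percentile satisfies x = μ + z_p × σ,
where z_p = Φ⁻¹(p) is the standard normal quantile.

Step 1: z_{0.75} = Φ⁻¹(0.75) = 0.6745

Step 2: Solve for σ:
60.91 = 51 + 0.6745 × σ
σ = (60.91 - 51) / 0.6745
σ = 9.91 / 0.6745
σ = 14.6926

Verification: μ + z × σ = 51 + 0.6745 × 14.6926 = 60.91 ✓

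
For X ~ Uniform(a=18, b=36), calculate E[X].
27.0000

We have X ~ Uniform(a=18, b=36).

For a Uniform distribution with a=18, b=36:
E[X] = 27.0000

This is the expected (average) value of X.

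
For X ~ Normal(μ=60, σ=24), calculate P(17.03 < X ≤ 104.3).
0.930848

We have X ~ Normal(μ=60, σ=24).

To find P(17.03 < X ≤ 104.3), we use:
P(17.03 < X ≤ 104.3) = P(X ≤ 104.3) - P(X ≤ 17.03)
                 = F(104.3) - F(17.03)
                 = 0.967542 - 0.036693
                 = 0.930848

So there's approximately a 93.1% chance that X falls in this range.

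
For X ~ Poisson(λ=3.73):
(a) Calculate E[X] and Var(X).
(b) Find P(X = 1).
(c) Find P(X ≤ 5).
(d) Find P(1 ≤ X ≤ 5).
(a) E[X] = 3.7300, Var(X) = 3.7300
(b) P(X = 1) = 0.089493
(c) P(X ≤ 5) = 0.825780
(d) P(1 ≤ X ≤ 5) = 0.801787

We have X ~ Poisson(λ=3.73).

(a) Moments:
E[X] = 3.7300
Var(X) = 3.7300
σ = √Var(X) = 1.9313

(b) Point probability using PMF:
P(X = 1) = 0.089493

(c) Cumulative probability using CDF:
P(X ≤ 5) = F(5) = 0.825780

(d) Range probability:
P(1 ≤ X ≤ 5) = P(X ≤ 5) - P(X ≤ 0)
                   = F(5) - F(0)
                   = 0.825780 - 0.023993
                   = 0.801787

This means approximately 80.2% of outcomes fall in the interval [1, 5].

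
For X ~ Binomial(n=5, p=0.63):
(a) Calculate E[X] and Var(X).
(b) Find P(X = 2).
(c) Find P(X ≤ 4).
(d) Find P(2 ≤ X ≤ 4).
(a) E[X] = 3.1500, Var(X) = 1.1655
(b) P(X = 2) = 0.201042
(c) P(X ≤ 4) = 0.900756
(d) P(2 ≤ X ≤ 4) = 0.834786

We have X ~ Binomial(n=5, p=0.63).

(a) Moments:
E[X] = 3.1500
Var(X) = 1.1655
σ = √Var(X) = 1.0796

(b) Point probability using PMF:
P(X = 2) = 0.201042

(c) Cumulative probability using CDF:
P(X ≤ 4) = F(4) = 0.900756

(d) Range probability:
P(2 ≤ X ≤ 4) = P(X ≤ 4) - P(X ≤ 1)
                   = F(4) - F(1)
                   = 0.900756 - 0.065970
                   = 0.834786

This means approximately 83.5% of outcomes fall in the interval [2, 4].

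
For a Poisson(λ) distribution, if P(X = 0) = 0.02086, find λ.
λ = 3.8699

For a Poisson(λ) distribution, the PMF at 0 is:
P(X = 0) = λ^0 e^(-λ) / 0! = e^(-λ)

Given P(X = 0) = 0.02086:
e^(-λ) = 0.02086
-λ = ln(0.02086)
λ = -ln(0.02086) = 3.8699

Verification: e^(-3.8699) = 0.02086 ✓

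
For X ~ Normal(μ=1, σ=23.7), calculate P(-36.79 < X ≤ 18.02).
0.708255

We have X ~ Normal(μ=1, σ=23.7).

To find P(-36.79 < X ≤ 18.02), we use:
P(-36.79 < X ≤ 18.02) = P(X ≤ 18.02) - P(X ≤ -36.79)
                 = F(18.02) - F(-36.79)
                 = 0.763666 - 0.055410
                 = 0.708255

So there's approximately a 70.8% chance that X falls in this range.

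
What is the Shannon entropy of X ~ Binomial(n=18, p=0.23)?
1.9886 nats

We have X ~ Binomial(n=18, p=0.23).

The Shannon entropy measures the uncertainty or information content of the distribution.

For a Binomial distribution with n=18, p=0.23:
H(X) = 1.9886 nats

(In bits, this would be 2.8689 bits.)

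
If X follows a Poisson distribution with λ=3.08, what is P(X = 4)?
0.172331

We have X ~ Poisson(λ=3.08).

For a Poisson distribution, the PMF gives us the probability of each outcome.

Using the PMF formula:
P(X = 4) = 0.172331

Rounded to 4 decimal places: 0.1723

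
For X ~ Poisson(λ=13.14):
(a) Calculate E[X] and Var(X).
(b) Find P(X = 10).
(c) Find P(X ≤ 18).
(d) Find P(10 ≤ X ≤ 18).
(a) E[X] = 13.1400, Var(X) = 13.1400
(b) P(X = 10) = 0.083092
(c) P(X ≤ 18) = 0.924458
(d) P(10 ≤ X ≤ 18) = 0.767696

We have X ~ Poisson(λ=13.14).

(a) Moments:
E[X] = 13.1400
Var(X) = 13.1400
σ = √Var(X) = 3.6249

(b) Point probability using PMF:
P(X = 10) = 0.083092

(c) Cumulative probability using CDF:
P(X ≤ 18) = F(18) = 0.924458

(d) Range probability:
P(10 ≤ X ≤ 18) = P(X ≤ 18) - P(X ≤ 9)
                   = F(18) - F(9)
                   = 0.924458 - 0.156762
                   = 0.767696

This means approximately 76.8% of outcomes fall in the interval [10, 18].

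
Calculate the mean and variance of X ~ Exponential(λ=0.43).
E[X] = 2.3256, Var(X) = 5.4083

We have X ~ Exponential(λ=0.43).

For an Exponential distribution with λ=0.43:

Expected value:
E[X] = 2.3256

Variance:
Var(X) = 5.4083

Standard deviation:
σ = √Var(X) = 2.3256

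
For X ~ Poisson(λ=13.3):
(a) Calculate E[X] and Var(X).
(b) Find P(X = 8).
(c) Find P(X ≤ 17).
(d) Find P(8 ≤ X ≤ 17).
(a) E[X] = 13.3000, Var(X) = 13.3000
(b) P(X = 8) = 0.040661
(c) P(X ≤ 17) = 0.873215
(d) P(8 ≤ X ≤ 17) = 0.827066

We have X ~ Poisson(λ=13.3).

(a) Moments:
E[X] = 13.3000
Var(X) = 13.3000
σ = √Var(X) = 3.6469

(b) Point probability using PMF:
P(X = 8) = 0.040661

(c) Cumulative probability using CDF:
P(X ≤ 17) = F(17) = 0.873215

(d) Range probability:
P(8 ≤ X ≤ 17) = P(X ≤ 17) - P(X ≤ 7)
                   = F(17) - F(7)
                   = 0.873215 - 0.046149
                   = 0.827066

This means approximately 82.7% of outcomes fall in the interval [8, 17].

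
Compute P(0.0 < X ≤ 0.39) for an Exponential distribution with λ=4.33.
0.815240

We have X ~ Exponential(λ=4.33).

To find P(0.0 < X ≤ 0.39), we use:
P(0.0 < X ≤ 0.39) = P(X ≤ 0.39) - P(X ≤ 0.0)
                 = F(0.39) - F(0.0)
                 = 0.815240 - 0.000000
                 = 0.815240

So there's approximately a 81.5% chance that X falls in this range.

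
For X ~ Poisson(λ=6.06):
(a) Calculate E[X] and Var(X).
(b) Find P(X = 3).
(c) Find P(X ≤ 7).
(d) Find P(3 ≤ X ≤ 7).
(a) E[X] = 6.0600, Var(X) = 6.0600
(b) P(X = 3) = 0.086585
(c) P(X ≤ 7) = 0.735679
(d) P(3 ≤ X ≤ 7) = 0.676334

We have X ~ Poisson(λ=6.06).

(a) Moments:
E[X] = 6.0600
Var(X) = 6.0600
σ = √Var(X) = 2.4617

(b) Point probability using PMF:
P(X = 3) = 0.086585

(c) Cumulative probability using CDF:
P(X ≤ 7) = F(7) = 0.735679

(d) Range probability:
P(3 ≤ X ≤ 7) = P(X ≤ 7) - P(X ≤ 2)
                   = F(7) - F(2)
                   = 0.735679 - 0.059345
                   = 0.676334

This means approximately 67.6% of outcomes fall in the interval [3, 7].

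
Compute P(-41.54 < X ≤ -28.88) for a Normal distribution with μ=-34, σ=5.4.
0.747160

We have X ~ Normal(μ=-34, σ=5.4).

To find P(-41.54 < X ≤ -28.88), we use:
P(-41.54 < X ≤ -28.88) = P(X ≤ -28.88) - P(X ≤ -41.54)
                 = F(-28.88) - F(-41.54)
                 = 0.828473 - 0.081313
                 = 0.747160

So there's approximately a 74.7% chance that X falls in this range.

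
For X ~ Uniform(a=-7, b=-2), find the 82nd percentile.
-2.9000

We have X ~ Uniform(a=-7, b=-2).

We want to find x such that P(X ≤ x) = 0.82.

This is the 82nd percentile, which means 82% of values fall below this point.

Using the inverse CDF (quantile function):
x = F⁻¹(0.82) = -2.9000

Verification: P(X ≤ -2.9000) = 0.82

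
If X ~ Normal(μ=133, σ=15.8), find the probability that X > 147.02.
0.187447

We have X ~ Normal(μ=133, σ=15.8).

P(X > 147.02) = 1 - P(X ≤ 147.02)
                = 1 - F(147.02)
                = 1 - 0.812553
                = 0.187447

So there's approximately a 18.7% chance that X exceeds 147.02.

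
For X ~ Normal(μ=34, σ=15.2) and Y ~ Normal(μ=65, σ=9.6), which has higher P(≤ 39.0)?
X has higher probability (P(X ≤ 39.0) = 0.6289 > P(Y ≤ 39.0) = 0.0034)

Compute P(≤ 39.0) for each distribution:

X ~ Normal(μ=34, σ=15.2):
P(X ≤ 39.0) = 0.6289

Y ~ Normal(μ=65, σ=9.6):
P(Y ≤ 39.0) = 0.0034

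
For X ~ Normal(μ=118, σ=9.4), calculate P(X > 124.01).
0.261294

We have X ~ Normal(μ=118, σ=9.4).

P(X > 124.01) = 1 - P(X ≤ 124.01)
                = 1 - F(124.01)
                = 1 - 0.738706
                = 0.261294

So there's approximately a 26.1% chance that X exceeds 124.01.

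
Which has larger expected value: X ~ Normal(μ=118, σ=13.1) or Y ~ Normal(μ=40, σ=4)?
X has larger mean (118.0000 > 40.0000)

Compute the expected value for each distribution:

X ~ Normal(μ=118, σ=13.1):
E[X] = 118.0000

Y ~ Normal(μ=40, σ=4):
E[Y] = 40.0000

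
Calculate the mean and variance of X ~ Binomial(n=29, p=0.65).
E[X] = 18.8500, Var(X) = 6.5975

We have X ~ Binomial(n=29, p=0.65).

For a Binomial distribution with n=29, p=0.65:

Expected value:
E[X] = 18.8500

Variance:
Var(X) = 6.5975

Standard deviation:
σ = √Var(X) = 2.5686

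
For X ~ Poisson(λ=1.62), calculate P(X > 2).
0.221823

We have X ~ Poisson(λ=1.62).

P(X > 2) = 1 - P(X ≤ 2)
                = 1 - F(2)
                = 1 - 0.778177
                = 0.221823

So there's approximately a 22.2% chance that X exceeds 2.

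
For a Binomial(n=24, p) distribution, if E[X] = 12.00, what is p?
p = 0.5

For a Binomial(n, p) distribution:
E[X] = n × p

Given n = 24 and E[X] = 12.00:
12.00 = 24 × p
p = 12.00 / 24 = 0.5

Verification: Binomial(24, 0.5) has E[X] = 12.00 ✓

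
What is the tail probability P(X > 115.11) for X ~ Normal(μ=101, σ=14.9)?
0.171825

We have X ~ Normal(μ=101, σ=14.9).

P(X > 115.11) = 1 - P(X ≤ 115.11)
                = 1 - F(115.11)
                = 1 - 0.828175
                = 0.171825

So there's approximately a 17.2% chance that X exceeds 115.11.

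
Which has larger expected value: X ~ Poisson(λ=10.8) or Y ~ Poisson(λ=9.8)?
X has larger mean (10.8000 > 9.8000)

Compute the expected value for each distribution:

X ~ Poisson(λ=10.8):
E[X] = 10.8000

Y ~ Poisson(λ=9.8):
E[Y] = 9.8000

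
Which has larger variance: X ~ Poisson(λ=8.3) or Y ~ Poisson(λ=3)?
X has larger variance (8.3000 > 3.0000)

Compute the variance for each distribution:

X ~ Poisson(λ=8.3):
Var(X) = 8.3000

Y ~ Poisson(λ=3):
Var(Y) = 3.0000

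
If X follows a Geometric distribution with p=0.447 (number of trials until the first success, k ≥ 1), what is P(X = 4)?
0.075593

We have X ~ Geometric(p=0.447) (number of trials until the first success, k ≥ 1).

For a Geometric distribution, the PMF gives us the probability of each outcome.

Using the PMF formula:
P(X = 4) = 0.075593

Rounded to 4 decimal places: 0.0756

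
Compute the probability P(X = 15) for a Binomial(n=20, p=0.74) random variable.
0.201273

We have X ~ Binomial(n=20, p=0.74).

For a Binomial distribution, the PMF gives us the probability of each outcome.

Using the PMF formula:
P(X = 15) = 0.201273

Rounded to 4 decimal places: 0.2013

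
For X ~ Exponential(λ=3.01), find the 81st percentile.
0.5517

We have X ~ Exponential(λ=3.01).

We want to find x such that P(X ≤ x) = 0.81.

This is the 81st percentile, which means 81% of values fall below this point.

Using the inverse CDF (quantile function):
x = F⁻¹(0.81) = 0.5517

Verification: P(X ≤ 0.5517) = 0.81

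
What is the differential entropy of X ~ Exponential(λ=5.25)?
-0.6582 nats

We have X ~ Exponential(λ=5.25).

The differential entropy measures the uncertainty or information content of the distribution.

For an Exponential distribution with λ=5.25:
h(X) = -0.6582 nats

(In bits, this would be -0.9496 bits.)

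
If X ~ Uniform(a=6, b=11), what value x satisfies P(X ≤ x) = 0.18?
6.9000

We have X ~ Uniform(a=6, b=11).

We want to find x such that P(X ≤ x) = 0.18.

This is the 18th percentile, which means 18% of values fall below this point.

Using the inverse CDF (quantile function):
x = F⁻¹(0.18) = 6.9000

Verification: P(X ≤ 6.9000) = 0.18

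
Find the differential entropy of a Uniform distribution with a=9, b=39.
3.4012 nats

We have X ~ Uniform(a=9, b=39).

The differential entropy measures the uncertainty or information content of the distribution.

For a Uniform distribution with a=9, b=39:
h(X) = 3.4012 nats

(In bits, this would be 4.9069 bits.)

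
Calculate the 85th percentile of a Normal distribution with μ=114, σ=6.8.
121.0477

We have X ~ Normal(μ=114, σ=6.8).

We want to find x such that P(X ≤ x) = 0.85.

This is the 85th percentile, which means 85% of values fall below this point.

Using the inverse CDF (quantile function):
x = F⁻¹(0.85) = 121.0477

Verification: P(X ≤ 121.0477) = 0.85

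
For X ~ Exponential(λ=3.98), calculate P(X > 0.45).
0.166793

We have X ~ Exponential(λ=3.98).

P(X > 0.45) = 1 - P(X ≤ 0.45)
                = 1 - F(0.45)
                = 1 - 0.833207
                = 0.166793

So there's approximately a 16.7% chance that X exceeds 0.45.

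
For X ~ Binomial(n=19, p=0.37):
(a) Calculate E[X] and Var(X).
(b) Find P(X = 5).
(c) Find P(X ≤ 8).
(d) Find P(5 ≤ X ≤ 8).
(a) E[X] = 7.0300, Var(X) = 4.4289
(b) P(X = 5) = 0.125107
(c) P(X ≤ 8) = 0.760462
(d) P(5 ≤ X ≤ 8) = 0.648275

We have X ~ Binomial(n=19, p=0.37).

(a) Moments:
E[X] = 7.0300
Var(X) = 4.4289
σ = √Var(X) = 2.1045

(b) Point probability using PMF:
P(X = 5) = 0.125107

(c) Cumulative probability using CDF:
P(X ≤ 8) = F(8) = 0.760462

(d) Range probability:
P(5 ≤ X ≤ 8) = P(X ≤ 8) - P(X ≤ 4)
                   = F(8) - F(4)
                   = 0.760462 - 0.112187
                   = 0.648275

This means approximately 64.8% of outcomes fall in the interval [5, 8].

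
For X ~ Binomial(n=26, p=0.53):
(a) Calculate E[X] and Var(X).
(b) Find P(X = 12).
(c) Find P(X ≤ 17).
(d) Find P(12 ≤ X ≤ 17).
(a) E[X] = 13.7800, Var(X) = 6.4766
(b) P(X = 12) = 0.121774
(c) P(X ≤ 17) = 0.929459
(d) P(12 ≤ X ≤ 17) = 0.744339

We have X ~ Binomial(n=26, p=0.53).

(a) Moments:
E[X] = 13.7800
Var(X) = 6.4766
σ = √Var(X) = 2.5449

(b) Point probability using PMF:
P(X = 12) = 0.121774

(c) Cumulative probability using CDF:
P(X ≤ 17) = F(17) = 0.929459

(d) Range probability:
P(12 ≤ X ≤ 17) = P(X ≤ 17) - P(X ≤ 11)
                   = F(17) - F(11)
                   = 0.929459 - 0.185120
                   = 0.744339

This means approximately 74.4% of outcomes fall in the interval [12, 17].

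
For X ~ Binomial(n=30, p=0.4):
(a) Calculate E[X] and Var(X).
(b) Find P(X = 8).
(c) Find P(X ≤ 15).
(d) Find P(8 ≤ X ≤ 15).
(a) E[X] = 12.0000, Var(X) = 7.2000
(b) P(X = 8) = 0.050487
(c) P(X ≤ 15) = 0.902943
(d) P(8 ≤ X ≤ 15) = 0.859419

We have X ~ Binomial(n=30, p=0.4).

(a) Moments:
E[X] = 12.0000
Var(X) = 7.2000
σ = √Var(X) = 2.6833

(b) Point probability using PMF:
P(X = 8) = 0.050487

(c) Cumulative probability using CDF:
P(X ≤ 15) = F(15) = 0.902943

(d) Range probability:
P(8 ≤ X ≤ 15) = P(X ≤ 15) - P(X ≤ 7)
                   = F(15) - F(7)
                   = 0.902943 - 0.043524
                   = 0.859419

This means approximately 85.9% of outcomes fall in the interval [8, 15].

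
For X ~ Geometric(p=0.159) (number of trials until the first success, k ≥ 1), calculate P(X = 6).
0.066892

We have X ~ Geometric(p=0.159) (number of trials until the first success, k ≥ 1).

For a Geometric distribution, the PMF gives us the probability of each outcome.

Using the PMF formula:
P(X = 6) = 0.066892

Rounded to 4 decimal places: 0.0669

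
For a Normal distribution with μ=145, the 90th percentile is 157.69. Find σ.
σ = 9.9021

For X ~ Normal(μ, σ), the p-th percentile satisfies x = μ + z_p × σ,
where z_p = Φ⁻¹(p) is the standard normal quantile.

Step 1: z_{0.9} = Φ⁻¹(0.9) = 1.2816

Step 2: Solve for σ:
157.69 = 145 + 1.2816 × σ
σ = (157.69 - 145) / 1.2816
σ = 12.69 / 1.2816
σ = 9.9021

Verification: μ + z × σ = 145 + 1.2816 × 9.9021 = 157.69 ✓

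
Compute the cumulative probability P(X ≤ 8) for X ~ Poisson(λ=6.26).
0.819263

We have X ~ Poisson(λ=6.26).

The CDF gives us P(X ≤ k).

Using the CDF:
P(X ≤ 8) = 0.819263

This means there's approximately a 81.9% chance that X is at most 8.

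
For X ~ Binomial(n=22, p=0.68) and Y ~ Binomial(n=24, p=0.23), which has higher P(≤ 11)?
Y has higher probability (P(Y ≤ 11) = 0.9965 > P(X ≤ 11) = 0.0603)

Compute P(≤ 11) for each distribution:

X ~ Binomial(n=22, p=0.68):
P(X ≤ 11) = 0.0603

Y ~ Binomial(n=24, p=0.23):
P(Y ≤ 11) = 0.9965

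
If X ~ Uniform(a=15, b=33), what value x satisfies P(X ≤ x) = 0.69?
27.4200

We have X ~ Uniform(a=15, b=33).

We want to find x such that P(X ≤ x) = 0.69.

This is the 69th percentile, which means 69% of values fall below this point.

Using the inverse CDF (quantile function):
x = F⁻¹(0.69) = 27.4200

Verification: P(X ≤ 27.4200) = 0.69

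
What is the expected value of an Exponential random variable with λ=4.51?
0.2217

We have X ~ Exponential(λ=4.51).

For an Exponential distribution with λ=4.51:
E[X] = 0.2217

This is the expected (average) value of X.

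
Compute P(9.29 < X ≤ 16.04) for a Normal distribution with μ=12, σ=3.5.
0.656428

We have X ~ Normal(μ=12, σ=3.5).

To find P(9.29 < X ≤ 16.04), we use:
P(9.29 < X ≤ 16.04) = P(X ≤ 16.04) - P(X ≤ 9.29)
                 = F(16.04) - F(9.29)
                 = 0.875808 - 0.219381
                 = 0.656428

So there's approximately a 65.6% chance that X falls in this range.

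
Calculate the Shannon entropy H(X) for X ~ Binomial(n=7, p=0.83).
1.3502 nats

We have X ~ Binomial(n=7, p=0.83).

The Shannon entropy measures the uncertainty or information content of the distribution.

For a Binomial distribution with n=7, p=0.83:
H(X) = 1.3502 nats

(In bits, this would be 1.9479 bits.)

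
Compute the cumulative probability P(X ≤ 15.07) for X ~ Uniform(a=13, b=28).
0.138000

We have X ~ Uniform(a=13, b=28).

The CDF gives us P(X ≤ k).

Using the CDF:
P(X ≤ 15.07) = 0.138000

This means there's approximately a 13.8% chance that X is at most 15.07.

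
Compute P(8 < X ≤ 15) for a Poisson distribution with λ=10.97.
0.674328

We have X ~ Poisson(λ=10.97).

To find P(8 < X ≤ 15), we use:
P(8 < X ≤ 15) = P(X ≤ 15) - P(X ≤ 8)
                 = F(15) - F(8)
                 = 0.908988 - 0.234660
                 = 0.674328

So there's approximately a 67.4% chance that X falls in this range.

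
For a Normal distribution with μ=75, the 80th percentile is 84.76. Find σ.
σ = 11.5967

For X ~ Normal(μ, σ), the p-th percentile satisfies x = μ + z_p × σ,
where z_p = Φ⁻¹(p) is the standard normal quantile.

Step 1: z_{0.8} = Φ⁻¹(0.8) = 0.8416

Step 2: Solve for σ:
84.76 = 75 + 0.8416 × σ
σ = (84.76 - 75) / 0.8416
σ = 9.76 / 0.8416
σ = 11.5967

Verification: μ + z × σ = 75 + 0.8416 × 11.5967 = 84.76 ✓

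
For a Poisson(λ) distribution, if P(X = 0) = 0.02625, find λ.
λ = 3.6401

For a Poisson(λ) distribution, the PMF at 0 is:
P(X = 0) = λ^0 e^(-λ) / 0! = e^(-λ)

Given P(X = 0) = 0.02625:
e^(-λ) = 0.02625
-λ = ln(0.02625)
λ = -ln(0.02625) = 3.6401

Verification: e^(-3.6401) = 0.02625 ✓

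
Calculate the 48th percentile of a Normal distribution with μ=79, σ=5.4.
78.7292

We have X ~ Normal(μ=79, σ=5.4).

We want to find x such that P(X ≤ x) = 0.48.

This is the 48th percentile, which means 48% of values fall below this point.

Using the inverse CDF (quantile function):
x = F⁻¹(0.48) = 78.7292

Verification: P(X ≤ 78.7292) = 0.48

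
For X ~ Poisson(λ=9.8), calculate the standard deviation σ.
3.1305

We have X ~ Poisson(λ=9.8).

For a Poisson distribution with λ=9.8:
σ = √Var(X) = 3.1305

The standard deviation is the square root of the variance.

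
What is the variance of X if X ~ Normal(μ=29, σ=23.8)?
566.4400

We have X ~ Normal(μ=29, σ=23.8).

For a Normal distribution with μ=29, σ=23.8:
Var(X) = 566.4400

The variance measures the spread of the distribution around the mean.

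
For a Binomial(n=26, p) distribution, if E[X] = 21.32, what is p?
p = 0.82

For a Binomial(n, p) distribution:
E[X] = n × p

Given n = 26 and E[X] = 21.32:
21.32 = 26 × p
p = 21.32 / 26 = 0.82

Verification: Binomial(26, 0.82) has E[X] = 21.32 ✓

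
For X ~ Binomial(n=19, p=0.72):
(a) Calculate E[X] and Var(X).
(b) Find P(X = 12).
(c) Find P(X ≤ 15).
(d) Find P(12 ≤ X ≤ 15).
(a) E[X] = 13.6800, Var(X) = 3.8304
(b) P(X = 12) = 0.131954
(c) P(X ≤ 15) = 0.822375
(d) P(12 ≤ X ≤ 15) = 0.688594

We have X ~ Binomial(n=19, p=0.72).

(a) Moments:
E[X] = 13.6800
Var(X) = 3.8304
σ = √Var(X) = 1.9571

(b) Point probability using PMF:
P(X = 12) = 0.131954

(c) Cumulative probability using CDF:
P(X ≤ 15) = F(15) = 0.822375

(d) Range probability:
P(12 ≤ X ≤ 15) = P(X ≤ 15) - P(X ≤ 11)
                   = F(15) - F(11)
                   = 0.822375 - 0.133781
                   = 0.688594

This means approximately 68.9% of outcomes fall in the interval [12, 15].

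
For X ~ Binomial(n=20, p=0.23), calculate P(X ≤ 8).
0.975388

We have X ~ Binomial(n=20, p=0.23).

The CDF gives us P(X ≤ k).

Using the CDF:
P(X ≤ 8) = 0.975388

This means there's approximately a 97.5% chance that X is at most 8.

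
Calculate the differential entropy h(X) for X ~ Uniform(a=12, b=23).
2.3979 nats

We have X ~ Uniform(a=12, b=23).

The differential entropy measures the uncertainty or information content of the distribution.

For a Uniform distribution with a=12, b=23:
h(X) = 2.3979 nats

(In bits, this would be 3.4594 bits.)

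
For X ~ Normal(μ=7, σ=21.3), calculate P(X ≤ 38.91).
0.932949

We have X ~ Normal(μ=7, σ=21.3).

The CDF gives us P(X ≤ k).

Using the CDF:
P(X ≤ 38.91) = 0.932949

This means there's approximately a 93.3% chance that X is at most 38.91.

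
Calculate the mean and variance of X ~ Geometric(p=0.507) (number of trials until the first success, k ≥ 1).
E[X] = 1.9724, Var(X) = 1.9179

We have X ~ Geometric(p=0.507) (number of trials until the first success, k ≥ 1).

For a Geometric distribution with p=0.507 (number of trials until the first success, k ≥ 1):

Expected value:
E[X] = 1.9724

Variance:
Var(X) = 1.9179

Standard deviation:
σ = √Var(X) = 1.3849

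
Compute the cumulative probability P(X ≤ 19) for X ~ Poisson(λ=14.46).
0.903143

We have X ~ Poisson(λ=14.46).

The CDF gives us P(X ≤ k).

Using the CDF:
P(X ≤ 19) = 0.903143

This means there's approximately a 90.3% chance that X is at most 19.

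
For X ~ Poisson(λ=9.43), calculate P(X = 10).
0.123015

We have X ~ Poisson(λ=9.43).

For a Poisson distribution, the PMF gives us the probability of each outcome.

Using the PMF formula:
P(X = 10) = 0.123015

Rounded to 4 decimal places: 0.1230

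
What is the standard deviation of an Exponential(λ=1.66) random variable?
0.6024

We have X ~ Exponential(λ=1.66).

For an Exponential distribution with λ=1.66:
σ = √Var(X) = 0.6024

The standard deviation is the square root of the variance.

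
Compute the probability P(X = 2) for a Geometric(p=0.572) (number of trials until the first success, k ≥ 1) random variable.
0.244816

We have X ~ Geometric(p=0.572) (number of trials until the first success, k ≥ 1).

For a Geometric distribution, the PMF gives us the probability of each outcome.

Using the PMF formula:
P(X = 2) = 0.244816

Rounded to 4 decimal places: 0.2448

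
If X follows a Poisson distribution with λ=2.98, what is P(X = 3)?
0.224027

We have X ~ Poisson(λ=2.98).

For a Poisson distribution, the PMF gives us the probability of each outcome.

Using the PMF formula:
P(X = 3) = 0.224027

Rounded to 4 decimal places: 0.2240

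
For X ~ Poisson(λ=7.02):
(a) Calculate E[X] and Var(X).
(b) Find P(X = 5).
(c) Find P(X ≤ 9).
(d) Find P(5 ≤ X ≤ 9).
(a) E[X] = 7.0200, Var(X) = 7.0200
(b) P(X = 5) = 0.126986
(c) P(X ≤ 9) = 0.828462
(d) P(5 ≤ X ≤ 9) = 0.657287

We have X ~ Poisson(λ=7.02).

(a) Moments:
E[X] = 7.0200
Var(X) = 7.0200
σ = √Var(X) = 2.6495

(b) Point probability using PMF:
P(X = 5) = 0.126986

(c) Cumulative probability using CDF:
P(X ≤ 9) = F(9) = 0.828462

(d) Range probability:
P(5 ≤ X ≤ 9) = P(X ≤ 9) - P(X ≤ 4)
                   = F(9) - F(4)
                   = 0.828462 - 0.171175
                   = 0.657287

This means approximately 65.7% of outcomes fall in the interval [5, 9].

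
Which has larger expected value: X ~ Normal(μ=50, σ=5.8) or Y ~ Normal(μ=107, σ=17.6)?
Y has larger mean (107.0000 > 50.0000)

Compute the expected value for each distribution:

X ~ Normal(μ=50, σ=5.8):
E[X] = 50.0000

Y ~ Normal(μ=107, σ=17.6):
E[Y] = 107.0000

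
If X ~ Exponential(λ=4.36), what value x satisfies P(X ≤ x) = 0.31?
0.0851

We have X ~ Exponential(λ=4.36).

We want to find x such that P(X ≤ x) = 0.31.

This is the 31st percentile, which means 31% of values fall below this point.

Using the inverse CDF (quantile function):
x = F⁻¹(0.31) = 0.0851

Verification: P(X ≤ 0.0851) = 0.31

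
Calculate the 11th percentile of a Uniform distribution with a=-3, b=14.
-1.1300

We have X ~ Uniform(a=-3, b=14).

We want to find x such that P(X ≤ x) = 0.11.

This is the 11th percentile, which means 11% of values fall below this point.

Using the inverse CDF (quantile function):
x = F⁻¹(0.11) = -1.1300

Verification: P(X ≤ -1.1300) = 0.11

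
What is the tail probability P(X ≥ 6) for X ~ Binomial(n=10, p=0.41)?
0.183445

We have X ~ Binomial(n=10, p=0.41).

For discrete distributions, P(X ≥ 6) = 1 - P(X ≤ 5).

P(X ≤ 5) = 0.816555
P(X ≥ 6) = 1 - 0.816555 = 0.183445

So there's approximately a 18.3% chance that X is at least 6.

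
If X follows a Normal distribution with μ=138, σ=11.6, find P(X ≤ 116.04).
0.029172

We have X ~ Normal(μ=138, σ=11.6).

The CDF gives us P(X ≤ k).

Using the CDF:
P(X ≤ 116.04) = 0.029172

This means there's approximately a 2.9% chance that X is at most 116.04.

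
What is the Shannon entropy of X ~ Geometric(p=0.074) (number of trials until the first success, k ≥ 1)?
3.5657 nats

We have X ~ Geometric(p=0.074) (number of trials until the first success, k ≥ 1).

The Shannon entropy measures the uncertainty or information content of the distribution.

For a Geometric distribution with p=0.074 (number of trials until the first success, k ≥ 1):
H(X) = 3.5657 nats

(In bits, this would be 5.1443 bits.)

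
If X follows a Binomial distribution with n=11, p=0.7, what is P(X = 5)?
0.056606

We have X ~ Binomial(n=11, p=0.7).

For a Binomial distribution, the PMF gives us the probability of each outcome.

Using the PMF formula:
P(X = 5) = 0.056606

Rounded to 4 decimal places: 0.0566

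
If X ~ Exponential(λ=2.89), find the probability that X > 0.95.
0.064216

We have X ~ Exponential(λ=2.89).

P(X > 0.95) = 1 - P(X ≤ 0.95)
                = 1 - F(0.95)
                = 1 - 0.935784
                = 0.064216

So there's approximately a 6.4% chance that X exceeds 0.95.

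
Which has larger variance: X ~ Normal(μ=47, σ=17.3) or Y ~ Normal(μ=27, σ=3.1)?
X has larger variance (299.2900 > 9.6100)

Compute the variance for each distribution:

X ~ Normal(μ=47, σ=17.3):
Var(X) = 299.2900

Y ~ Normal(μ=27, σ=3.1):
Var(Y) = 9.6100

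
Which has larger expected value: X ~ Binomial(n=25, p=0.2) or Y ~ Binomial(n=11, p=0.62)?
Y has larger mean (6.8200 > 5.0000)

Compute the expected value for each distribution:

X ~ Binomial(n=25, p=0.2):
E[X] = 5.0000

Y ~ Binomial(n=11, p=0.62):
E[Y] = 6.8200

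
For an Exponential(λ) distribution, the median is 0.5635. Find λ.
λ = 1.2301

For X ~ Exponential(λ), the CDF is F(x) = 1 - e^(-λx).
The median m satisfies F(m) = 0.5:
1 - e^(-λm) = 0.5
e^(-λm) = 0.5
λm = ln(2)
m = ln(2) / λ

Given m = 0.5635:
λ = ln(2) / 0.5635 = 0.693147 / 0.5635 = 1.2301

Verification: ln(2) / 1.2301 = 0.5635 ✓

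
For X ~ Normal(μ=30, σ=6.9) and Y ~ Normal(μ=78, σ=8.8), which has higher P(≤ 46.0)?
X has higher probability (P(X ≤ 46.0) = 0.9898 > P(Y ≤ 46.0) = 0.0001)

Compute P(≤ 46.0) for each distribution:

X ~ Normal(μ=30, σ=6.9):
P(X ≤ 46.0) = 0.9898

Y ~ Normal(μ=78, σ=8.8):
P(Y ≤ 46.0) = 0.0001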